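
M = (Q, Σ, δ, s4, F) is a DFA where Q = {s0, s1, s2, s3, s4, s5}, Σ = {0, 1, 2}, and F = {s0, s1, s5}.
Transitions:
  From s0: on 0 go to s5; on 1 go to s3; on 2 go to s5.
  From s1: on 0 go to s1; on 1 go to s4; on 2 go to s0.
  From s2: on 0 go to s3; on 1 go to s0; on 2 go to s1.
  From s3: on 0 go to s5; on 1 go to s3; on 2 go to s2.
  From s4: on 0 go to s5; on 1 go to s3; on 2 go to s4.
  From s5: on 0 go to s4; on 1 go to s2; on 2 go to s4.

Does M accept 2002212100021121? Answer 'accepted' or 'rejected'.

s4 --2--> s4
s4 --0--> s5
s5 --0--> s4
s4 --2--> s4
s4 --2--> s4
s4 --1--> s3
s3 --2--> s2
s2 --1--> s0
s0 --0--> s5
s5 --0--> s4
s4 --0--> s5
s5 --2--> s4
s4 --1--> s3
s3 --1--> s3
s3 --2--> s2
s2 --1--> s0
End in state s0, which is an accepting state.

accepted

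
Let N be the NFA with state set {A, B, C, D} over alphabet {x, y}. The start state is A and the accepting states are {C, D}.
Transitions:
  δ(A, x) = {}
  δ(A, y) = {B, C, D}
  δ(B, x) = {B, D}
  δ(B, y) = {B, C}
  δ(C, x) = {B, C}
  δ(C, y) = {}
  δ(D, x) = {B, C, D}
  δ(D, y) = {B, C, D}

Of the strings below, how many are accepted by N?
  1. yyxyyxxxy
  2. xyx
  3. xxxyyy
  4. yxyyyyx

2

yyxyyxxxy: accepted
xyx: rejected
xxxyyy: rejected
yxyyyyx: accepted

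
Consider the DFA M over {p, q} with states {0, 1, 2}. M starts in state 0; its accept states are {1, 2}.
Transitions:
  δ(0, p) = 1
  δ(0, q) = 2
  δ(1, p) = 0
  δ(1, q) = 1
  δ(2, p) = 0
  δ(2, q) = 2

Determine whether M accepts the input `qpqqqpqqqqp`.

0 --q--> 2
2 --p--> 0
0 --q--> 2
2 --q--> 2
2 --q--> 2
2 --p--> 0
0 --q--> 2
2 --q--> 2
2 --q--> 2
2 --q--> 2
2 --p--> 0
End in state 0, which is not an accepting state.

rejected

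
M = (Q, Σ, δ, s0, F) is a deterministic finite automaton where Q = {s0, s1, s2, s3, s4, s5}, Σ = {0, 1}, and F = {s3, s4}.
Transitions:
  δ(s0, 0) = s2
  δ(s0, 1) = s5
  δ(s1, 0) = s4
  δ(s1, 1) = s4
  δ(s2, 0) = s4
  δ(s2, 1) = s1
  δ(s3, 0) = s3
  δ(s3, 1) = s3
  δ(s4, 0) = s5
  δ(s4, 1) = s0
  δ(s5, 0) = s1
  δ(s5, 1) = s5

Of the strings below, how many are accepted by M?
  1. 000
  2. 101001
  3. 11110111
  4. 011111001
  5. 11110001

000: rejected
101001: accepted
11110111: rejected
011111001: rejected
11110001: rejected

1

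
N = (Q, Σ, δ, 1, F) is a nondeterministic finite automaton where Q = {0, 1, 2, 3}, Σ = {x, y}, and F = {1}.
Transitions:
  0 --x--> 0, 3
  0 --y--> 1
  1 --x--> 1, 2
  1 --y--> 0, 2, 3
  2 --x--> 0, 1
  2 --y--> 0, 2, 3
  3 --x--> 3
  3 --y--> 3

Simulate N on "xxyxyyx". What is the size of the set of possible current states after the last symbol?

Start: {1}
read x: {1, 2}
read x: {0, 1, 2}
read y: {0, 1, 2, 3}
read x: {0, 1, 2, 3}
read y: {0, 1, 2, 3}
read y: {0, 1, 2, 3}
read x: {0, 1, 2, 3}
Final reachable set {0, 1, 2, 3} has 4 states.

4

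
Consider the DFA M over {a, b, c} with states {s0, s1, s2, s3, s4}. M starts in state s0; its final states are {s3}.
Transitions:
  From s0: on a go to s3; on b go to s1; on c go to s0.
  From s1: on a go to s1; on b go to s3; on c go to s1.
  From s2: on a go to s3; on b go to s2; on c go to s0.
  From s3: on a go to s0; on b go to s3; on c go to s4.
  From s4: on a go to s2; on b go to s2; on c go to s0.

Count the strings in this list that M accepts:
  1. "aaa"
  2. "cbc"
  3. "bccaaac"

"aaa": accepted
"cbc": rejected
"bccaaac": rejected

1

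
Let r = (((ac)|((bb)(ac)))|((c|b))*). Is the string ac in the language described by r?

yes

The left alternative ((ac)|((bb)(ac))) matches ac.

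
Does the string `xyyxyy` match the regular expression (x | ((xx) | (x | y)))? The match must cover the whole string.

Neither x nor ((xx)|(x|y)) matches xyyxyy.

no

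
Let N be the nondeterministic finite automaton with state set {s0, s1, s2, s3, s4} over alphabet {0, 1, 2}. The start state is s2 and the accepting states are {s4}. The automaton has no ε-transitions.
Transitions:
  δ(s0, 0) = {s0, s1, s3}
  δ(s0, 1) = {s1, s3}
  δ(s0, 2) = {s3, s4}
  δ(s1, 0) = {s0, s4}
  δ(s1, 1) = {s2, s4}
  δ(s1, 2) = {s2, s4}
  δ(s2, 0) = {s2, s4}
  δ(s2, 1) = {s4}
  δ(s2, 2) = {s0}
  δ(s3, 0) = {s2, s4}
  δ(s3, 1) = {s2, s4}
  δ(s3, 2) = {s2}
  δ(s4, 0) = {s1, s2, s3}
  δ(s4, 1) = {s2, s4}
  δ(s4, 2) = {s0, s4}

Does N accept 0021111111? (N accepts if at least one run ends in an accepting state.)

accepted

Start: {s2}
read 0: {s2, s4}
read 0: {s1, s2, s3, s4}
read 2: {s0, s2, s4}
read 1: {s1, s2, s3, s4}
read 1: {s2, s4}
read 1: {s2, s4}
read 1: {s2, s4}
read 1: {s2, s4}
read 1: {s2, s4}
read 1: {s2, s4}
Reachable ∩ accepting = {s4} — nonempty.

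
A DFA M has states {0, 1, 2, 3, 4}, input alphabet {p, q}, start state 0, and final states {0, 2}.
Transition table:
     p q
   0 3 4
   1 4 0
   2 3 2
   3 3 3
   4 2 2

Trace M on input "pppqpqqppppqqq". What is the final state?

0 --p--> 3
3 --p--> 3
3 --p--> 3
3 --q--> 3
3 --p--> 3
3 --q--> 3
3 --q--> 3
3 --p--> 3
3 --p--> 3
3 --p--> 3
3 --p--> 3
3 --q--> 3
3 --q--> 3
3 --q--> 3

3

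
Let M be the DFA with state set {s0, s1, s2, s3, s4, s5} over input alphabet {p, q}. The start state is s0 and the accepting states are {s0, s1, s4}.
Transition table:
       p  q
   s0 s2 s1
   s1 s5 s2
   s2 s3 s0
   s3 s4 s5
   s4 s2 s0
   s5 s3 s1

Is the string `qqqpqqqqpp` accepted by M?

s0 --q--> s1
s1 --q--> s2
s2 --q--> s0
s0 --p--> s2
s2 --q--> s0
s0 --q--> s1
s1 --q--> s2
s2 --q--> s0
s0 --p--> s2
s2 --p--> s3
End in state s3, which is not an accepting state.

rejected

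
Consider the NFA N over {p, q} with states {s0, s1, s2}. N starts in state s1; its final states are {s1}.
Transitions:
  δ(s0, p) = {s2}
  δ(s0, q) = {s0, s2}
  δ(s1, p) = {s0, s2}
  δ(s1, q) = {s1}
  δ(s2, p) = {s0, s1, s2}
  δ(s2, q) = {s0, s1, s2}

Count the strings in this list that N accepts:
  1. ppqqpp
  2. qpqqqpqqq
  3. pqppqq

3

ppqqpp: accepted
qpqqqpqqq: accepted
pqppqq: accepted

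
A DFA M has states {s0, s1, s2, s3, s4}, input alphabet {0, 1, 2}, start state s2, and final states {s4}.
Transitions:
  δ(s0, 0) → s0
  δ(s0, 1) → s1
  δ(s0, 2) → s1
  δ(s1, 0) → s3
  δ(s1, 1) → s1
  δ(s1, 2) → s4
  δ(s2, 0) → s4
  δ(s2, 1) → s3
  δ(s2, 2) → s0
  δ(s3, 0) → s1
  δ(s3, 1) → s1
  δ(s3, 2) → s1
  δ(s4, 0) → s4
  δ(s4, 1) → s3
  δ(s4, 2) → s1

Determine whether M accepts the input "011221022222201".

rejected

s2 --0--> s4
s4 --1--> s3
s3 --1--> s1
s1 --2--> s4
s4 --2--> s1
s1 --1--> s1
s1 --0--> s3
s3 --2--> s1
s1 --2--> s4
s4 --2--> s1
s1 --2--> s4
s4 --2--> s1
s1 --2--> s4
s4 --0--> s4
s4 --1--> s3
End in state s3, which is not an accepting state.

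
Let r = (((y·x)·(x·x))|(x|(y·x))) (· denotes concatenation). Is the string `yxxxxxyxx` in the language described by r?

no

Neither ((y·x)·(x·x)) nor (x|(y·x)) matches yxxxxxyxx.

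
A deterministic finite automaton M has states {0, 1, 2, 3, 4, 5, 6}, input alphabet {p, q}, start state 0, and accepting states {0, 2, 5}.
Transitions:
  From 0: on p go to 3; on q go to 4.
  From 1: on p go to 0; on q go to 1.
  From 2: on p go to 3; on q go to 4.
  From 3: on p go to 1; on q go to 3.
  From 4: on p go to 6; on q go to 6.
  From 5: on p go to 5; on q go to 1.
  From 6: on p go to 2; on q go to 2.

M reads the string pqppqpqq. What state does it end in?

0 --p--> 3
3 --q--> 3
3 --p--> 1
1 --p--> 0
0 --q--> 4
4 --p--> 6
6 --q--> 2
2 --q--> 4

4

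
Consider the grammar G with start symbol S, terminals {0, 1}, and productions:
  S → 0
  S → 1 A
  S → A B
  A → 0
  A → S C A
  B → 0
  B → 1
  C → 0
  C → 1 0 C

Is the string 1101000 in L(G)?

S ⇒ 1A ⇒ 1SCA ⇒ 11ACA ⇒ 110CA ⇒ 11010CA ⇒ 110100A ⇒ 1101000

yes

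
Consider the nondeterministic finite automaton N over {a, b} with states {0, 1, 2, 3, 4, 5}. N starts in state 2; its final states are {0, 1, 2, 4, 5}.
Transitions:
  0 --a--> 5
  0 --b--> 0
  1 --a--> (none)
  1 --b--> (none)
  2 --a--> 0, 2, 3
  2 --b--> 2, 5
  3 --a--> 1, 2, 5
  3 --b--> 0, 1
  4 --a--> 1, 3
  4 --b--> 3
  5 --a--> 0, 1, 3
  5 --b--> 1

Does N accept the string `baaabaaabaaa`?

Start: {2}
read b: {2, 5}
read a: {0, 1, 2, 3}
read a: {0, 1, 2, 3, 5}
read a: {0, 1, 2, 3, 5}
read b: {0, 1, 2, 5}
read a: {0, 1, 2, 3, 5}
read a: {0, 1, 2, 3, 5}
read a: {0, 1, 2, 3, 5}
read b: {0, 1, 2, 5}
read a: {0, 1, 2, 3, 5}
read a: {0, 1, 2, 3, 5}
read a: {0, 1, 2, 3, 5}
Reachable ∩ accepting = {0, 1, 2, 5} — nonempty.

accepted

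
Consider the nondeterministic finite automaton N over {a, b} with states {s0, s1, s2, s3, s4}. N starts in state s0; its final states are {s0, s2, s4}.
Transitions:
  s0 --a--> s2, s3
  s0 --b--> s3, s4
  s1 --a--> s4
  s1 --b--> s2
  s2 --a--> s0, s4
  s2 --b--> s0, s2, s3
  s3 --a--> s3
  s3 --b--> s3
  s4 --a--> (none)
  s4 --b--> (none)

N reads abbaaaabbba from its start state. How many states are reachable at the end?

Start: {s0}
read a: {s2, s3}
read b: {s0, s2, s3}
read b: {s0, s2, s3, s4}
read a: {s0, s2, s3, s4}
read a: {s0, s2, s3, s4}
read a: {s0, s2, s3, s4}
read a: {s0, s2, s3, s4}
read b: {s0, s2, s3, s4}
read b: {s0, s2, s3, s4}
read b: {s0, s2, s3, s4}
read a: {s0, s2, s3, s4}
Final reachable set {s0, s2, s3, s4} has 4 states.

4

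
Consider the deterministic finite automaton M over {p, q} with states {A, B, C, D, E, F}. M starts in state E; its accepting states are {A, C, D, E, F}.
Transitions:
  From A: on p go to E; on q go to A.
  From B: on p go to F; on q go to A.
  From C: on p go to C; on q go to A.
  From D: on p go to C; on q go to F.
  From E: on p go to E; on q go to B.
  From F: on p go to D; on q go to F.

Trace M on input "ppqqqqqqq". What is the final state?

E --p--> E
E --p--> E
E --q--> B
B --q--> A
A --q--> A
A --q--> A
A --q--> A
A --q--> A
A --q--> A

A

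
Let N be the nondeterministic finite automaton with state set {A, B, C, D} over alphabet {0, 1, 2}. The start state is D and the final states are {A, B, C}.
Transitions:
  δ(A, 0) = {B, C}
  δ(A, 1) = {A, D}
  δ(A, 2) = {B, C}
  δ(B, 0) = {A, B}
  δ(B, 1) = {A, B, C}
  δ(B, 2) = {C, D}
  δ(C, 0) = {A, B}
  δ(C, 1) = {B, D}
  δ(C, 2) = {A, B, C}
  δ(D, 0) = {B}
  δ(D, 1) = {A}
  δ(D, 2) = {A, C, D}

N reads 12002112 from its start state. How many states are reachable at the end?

4

Start: {D}
read 1: {A}
read 2: {B, C}
read 0: {A, B}
read 0: {A, B, C}
read 2: {A, B, C, D}
read 1: {A, B, C, D}
read 1: {A, B, C, D}
read 2: {A, B, C, D}
Final reachable set {A, B, C, D} has 4 states.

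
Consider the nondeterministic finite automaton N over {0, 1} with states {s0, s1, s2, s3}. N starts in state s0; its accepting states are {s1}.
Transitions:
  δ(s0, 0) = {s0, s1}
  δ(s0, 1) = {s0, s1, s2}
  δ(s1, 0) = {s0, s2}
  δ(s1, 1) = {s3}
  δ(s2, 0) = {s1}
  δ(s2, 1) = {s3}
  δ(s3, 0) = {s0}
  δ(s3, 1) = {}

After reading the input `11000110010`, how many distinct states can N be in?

3

Start: {s0}
read 1: {s0, s1, s2}
read 1: {s0, s1, s2, s3}
read 0: {s0, s1, s2}
read 0: {s0, s1, s2}
read 0: {s0, s1, s2}
read 1: {s0, s1, s2, s3}
read 1: {s0, s1, s2, s3}
read 0: {s0, s1, s2}
read 0: {s0, s1, s2}
read 1: {s0, s1, s2, s3}
read 0: {s0, s1, s2}
Final reachable set {s0, s1, s2} has 3 states.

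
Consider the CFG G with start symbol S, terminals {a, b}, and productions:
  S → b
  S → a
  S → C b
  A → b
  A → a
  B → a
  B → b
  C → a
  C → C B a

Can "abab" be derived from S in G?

yes

S ⇒ Cb ⇒ CBab ⇒ aBab ⇒ abab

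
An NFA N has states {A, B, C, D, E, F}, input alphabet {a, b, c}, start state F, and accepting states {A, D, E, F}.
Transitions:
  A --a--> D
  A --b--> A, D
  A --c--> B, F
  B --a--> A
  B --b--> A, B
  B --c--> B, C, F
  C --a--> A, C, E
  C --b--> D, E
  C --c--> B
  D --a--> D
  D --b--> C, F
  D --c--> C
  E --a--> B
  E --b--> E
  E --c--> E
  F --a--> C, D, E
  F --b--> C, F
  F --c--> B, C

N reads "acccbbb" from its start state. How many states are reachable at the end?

Start: {F}
read a: {C, D, E}
read c: {B, C, E}
read c: {B, C, E, F}
read c: {B, C, E, F}
read b: {A, B, C, D, E, F}
read b: {A, B, C, D, E, F}
read b: {A, B, C, D, E, F}
Final reachable set {A, B, C, D, E, F} has 6 states.

6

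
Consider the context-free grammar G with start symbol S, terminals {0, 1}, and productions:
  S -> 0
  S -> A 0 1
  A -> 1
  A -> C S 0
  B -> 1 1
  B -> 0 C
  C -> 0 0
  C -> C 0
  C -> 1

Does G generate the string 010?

no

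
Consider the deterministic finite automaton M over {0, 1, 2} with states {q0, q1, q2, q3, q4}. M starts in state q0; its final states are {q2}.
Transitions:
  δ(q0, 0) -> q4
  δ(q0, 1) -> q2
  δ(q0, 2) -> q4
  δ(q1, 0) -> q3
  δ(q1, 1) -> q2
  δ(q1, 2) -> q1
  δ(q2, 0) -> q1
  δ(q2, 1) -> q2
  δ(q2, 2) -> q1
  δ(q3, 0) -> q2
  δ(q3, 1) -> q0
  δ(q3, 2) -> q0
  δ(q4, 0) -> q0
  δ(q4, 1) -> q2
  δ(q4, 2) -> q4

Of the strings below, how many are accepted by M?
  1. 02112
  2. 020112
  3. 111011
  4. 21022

02112: rejected
020112: rejected
111011: accepted
21022: rejected

1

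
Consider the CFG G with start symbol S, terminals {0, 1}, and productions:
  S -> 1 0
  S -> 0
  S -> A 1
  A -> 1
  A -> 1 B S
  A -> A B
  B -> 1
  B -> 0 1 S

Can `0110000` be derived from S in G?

no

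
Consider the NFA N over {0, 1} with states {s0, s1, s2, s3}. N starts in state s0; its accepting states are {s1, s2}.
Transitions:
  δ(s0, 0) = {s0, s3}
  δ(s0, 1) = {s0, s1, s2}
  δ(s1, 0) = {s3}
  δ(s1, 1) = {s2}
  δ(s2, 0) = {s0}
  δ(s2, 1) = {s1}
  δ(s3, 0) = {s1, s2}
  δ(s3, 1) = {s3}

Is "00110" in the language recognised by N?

Start: {s0}
read 0: {s0, s3}
read 0: {s0, s1, s2, s3}
read 1: {s0, s1, s2, s3}
read 1: {s0, s1, s2, s3}
read 0: {s0, s1, s2, s3}
Reachable ∩ accepting = {s1, s2} — nonempty.

accepted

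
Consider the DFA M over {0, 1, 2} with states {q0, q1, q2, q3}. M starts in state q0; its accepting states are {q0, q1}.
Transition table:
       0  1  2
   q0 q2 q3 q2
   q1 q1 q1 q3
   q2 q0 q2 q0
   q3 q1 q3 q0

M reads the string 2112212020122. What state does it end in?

q2

q0 --2--> q2
q2 --1--> q2
q2 --1--> q2
q2 --2--> q0
q0 --2--> q2
q2 --1--> q2
q2 --2--> q0
q0 --0--> q2
q2 --2--> q0
q0 --0--> q2
q2 --1--> q2
q2 --2--> q0
q0 --2--> q2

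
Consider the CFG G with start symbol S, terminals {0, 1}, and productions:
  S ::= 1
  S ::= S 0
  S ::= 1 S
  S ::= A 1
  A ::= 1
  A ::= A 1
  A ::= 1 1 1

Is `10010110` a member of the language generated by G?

no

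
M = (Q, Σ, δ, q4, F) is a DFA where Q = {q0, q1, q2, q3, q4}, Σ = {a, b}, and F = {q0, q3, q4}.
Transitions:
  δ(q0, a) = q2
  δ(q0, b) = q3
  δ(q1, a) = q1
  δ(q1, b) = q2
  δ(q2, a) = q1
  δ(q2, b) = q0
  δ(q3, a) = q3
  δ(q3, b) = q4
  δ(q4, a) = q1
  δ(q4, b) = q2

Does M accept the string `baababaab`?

rejected

q4 --b--> q2
q2 --a--> q1
q1 --a--> q1
q1 --b--> q2
q2 --a--> q1
q1 --b--> q2
q2 --a--> q1
q1 --a--> q1
q1 --b--> q2
End in state q2, which is not an accepting state.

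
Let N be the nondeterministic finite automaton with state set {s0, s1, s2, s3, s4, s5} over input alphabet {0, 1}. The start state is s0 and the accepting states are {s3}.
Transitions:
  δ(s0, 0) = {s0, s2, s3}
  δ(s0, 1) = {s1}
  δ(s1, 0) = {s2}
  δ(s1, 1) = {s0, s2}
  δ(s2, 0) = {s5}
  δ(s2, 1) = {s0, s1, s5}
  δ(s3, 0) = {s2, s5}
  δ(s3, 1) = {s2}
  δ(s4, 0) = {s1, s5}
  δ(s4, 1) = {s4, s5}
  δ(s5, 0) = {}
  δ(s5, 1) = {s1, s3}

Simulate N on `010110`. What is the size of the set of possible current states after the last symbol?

Start: {s0}
read 0: {s0, s2, s3}
read 1: {s0, s1, s2, s5}
read 0: {s0, s2, s3, s5}
read 1: {s0, s1, s2, s3, s5}
read 1: {s0, s1, s2, s3, s5}
read 0: {s0, s2, s3, s5}
Final reachable set {s0, s2, s3, s5} has 4 states.

4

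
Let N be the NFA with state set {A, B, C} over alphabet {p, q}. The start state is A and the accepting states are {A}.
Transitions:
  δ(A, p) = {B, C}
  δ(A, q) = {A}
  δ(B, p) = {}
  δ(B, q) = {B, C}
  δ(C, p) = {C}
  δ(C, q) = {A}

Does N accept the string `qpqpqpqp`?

Start: {A}
read q: {A}
read p: {B, C}
read q: {A, B, C}
read p: {B, C}
read q: {A, B, C}
read p: {B, C}
read q: {A, B, C}
read p: {B, C}
Reachable ∩ accepting = {} — empty.

rejected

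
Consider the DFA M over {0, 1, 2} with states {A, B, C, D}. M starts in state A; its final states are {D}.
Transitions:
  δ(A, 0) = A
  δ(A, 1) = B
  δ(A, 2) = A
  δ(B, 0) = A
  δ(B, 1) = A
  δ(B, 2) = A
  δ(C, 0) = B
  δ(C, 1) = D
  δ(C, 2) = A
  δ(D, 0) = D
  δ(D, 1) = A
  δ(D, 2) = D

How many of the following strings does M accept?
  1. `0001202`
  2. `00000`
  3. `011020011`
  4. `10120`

0

`0001202`: rejected
`00000`: rejected
`011020011`: rejected
`10120`: rejected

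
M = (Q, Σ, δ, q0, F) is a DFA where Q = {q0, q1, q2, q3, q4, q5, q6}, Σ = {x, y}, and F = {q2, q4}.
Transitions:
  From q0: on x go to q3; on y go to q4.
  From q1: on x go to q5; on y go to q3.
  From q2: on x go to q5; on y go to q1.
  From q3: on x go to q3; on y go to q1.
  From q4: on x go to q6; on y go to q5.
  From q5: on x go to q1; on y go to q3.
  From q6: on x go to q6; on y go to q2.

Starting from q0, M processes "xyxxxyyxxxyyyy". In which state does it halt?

q1

q0 --x--> q3
q3 --y--> q1
q1 --x--> q5
q5 --x--> q1
q1 --x--> q5
q5 --y--> q3
q3 --y--> q1
q1 --x--> q5
q5 --x--> q1
q1 --x--> q5
q5 --y--> q3
q3 --y--> q1
q1 --y--> q3
q3 --y--> q1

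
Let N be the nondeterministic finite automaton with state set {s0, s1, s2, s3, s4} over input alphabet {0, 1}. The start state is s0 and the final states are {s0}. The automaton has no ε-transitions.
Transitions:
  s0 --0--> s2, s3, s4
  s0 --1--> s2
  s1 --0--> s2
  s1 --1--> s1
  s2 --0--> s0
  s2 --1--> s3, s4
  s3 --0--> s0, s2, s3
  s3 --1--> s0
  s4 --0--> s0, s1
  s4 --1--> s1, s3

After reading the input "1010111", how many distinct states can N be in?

Start: {s0}
read 1: {s2}
read 0: {s0}
read 1: {s2}
read 0: {s0}
read 1: {s2}
read 1: {s3, s4}
read 1: {s0, s1, s3}
Final reachable set {s0, s1, s3} has 3 states.

3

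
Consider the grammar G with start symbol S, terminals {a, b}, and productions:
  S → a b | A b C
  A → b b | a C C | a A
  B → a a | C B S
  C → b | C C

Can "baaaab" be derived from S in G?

no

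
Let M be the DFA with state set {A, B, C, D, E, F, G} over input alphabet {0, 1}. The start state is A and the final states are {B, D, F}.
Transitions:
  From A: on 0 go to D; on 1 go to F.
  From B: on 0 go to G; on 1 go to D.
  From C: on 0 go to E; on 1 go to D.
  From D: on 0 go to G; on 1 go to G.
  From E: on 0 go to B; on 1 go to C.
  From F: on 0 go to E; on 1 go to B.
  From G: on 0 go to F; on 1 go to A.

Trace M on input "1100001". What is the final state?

D

A --1--> F
F --1--> B
B --0--> G
G --0--> F
F --0--> E
E --0--> B
B --1--> D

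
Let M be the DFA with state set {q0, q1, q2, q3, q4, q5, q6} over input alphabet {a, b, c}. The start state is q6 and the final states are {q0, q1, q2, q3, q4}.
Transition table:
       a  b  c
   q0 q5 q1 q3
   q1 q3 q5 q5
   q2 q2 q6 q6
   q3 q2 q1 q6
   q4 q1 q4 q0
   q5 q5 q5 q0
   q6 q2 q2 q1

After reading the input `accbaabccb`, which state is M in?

q1

q6 --a--> q2
q2 --c--> q6
q6 --c--> q1
q1 --b--> q5
q5 --a--> q5
q5 --a--> q5
q5 --b--> q5
q5 --c--> q0
q0 --c--> q3
q3 --b--> q1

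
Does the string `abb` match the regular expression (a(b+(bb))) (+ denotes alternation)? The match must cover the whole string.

yes

Split as a·bb: a matches a and (b+(bb)) matches bb.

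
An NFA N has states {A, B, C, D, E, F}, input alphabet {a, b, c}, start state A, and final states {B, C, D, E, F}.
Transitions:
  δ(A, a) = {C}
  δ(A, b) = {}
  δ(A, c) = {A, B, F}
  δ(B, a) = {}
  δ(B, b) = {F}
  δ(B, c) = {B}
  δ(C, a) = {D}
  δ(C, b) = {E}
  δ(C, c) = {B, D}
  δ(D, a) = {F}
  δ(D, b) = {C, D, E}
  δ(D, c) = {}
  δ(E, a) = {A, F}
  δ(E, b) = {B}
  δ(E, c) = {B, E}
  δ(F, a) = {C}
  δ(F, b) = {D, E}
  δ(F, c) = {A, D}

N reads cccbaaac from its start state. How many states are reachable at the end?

Start: {A}
read c: {A, B, F}
read c: {A, B, D, F}
read c: {A, B, D, F}
read b: {C, D, E, F}
read a: {A, C, D, F}
read a: {C, D, F}
read a: {C, D, F}
read c: {A, B, D}
Final reachable set {A, B, D} has 3 states.

3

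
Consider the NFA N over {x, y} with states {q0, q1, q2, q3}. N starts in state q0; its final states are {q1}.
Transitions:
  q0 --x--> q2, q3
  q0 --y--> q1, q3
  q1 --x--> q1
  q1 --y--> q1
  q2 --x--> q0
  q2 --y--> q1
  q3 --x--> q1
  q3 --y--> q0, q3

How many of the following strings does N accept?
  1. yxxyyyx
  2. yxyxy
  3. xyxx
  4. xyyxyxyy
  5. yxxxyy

yxxyyyx: accepted
yxyxy: accepted
xyxx: accepted
xyyxyxyy: accepted
yxxxyy: accepted

5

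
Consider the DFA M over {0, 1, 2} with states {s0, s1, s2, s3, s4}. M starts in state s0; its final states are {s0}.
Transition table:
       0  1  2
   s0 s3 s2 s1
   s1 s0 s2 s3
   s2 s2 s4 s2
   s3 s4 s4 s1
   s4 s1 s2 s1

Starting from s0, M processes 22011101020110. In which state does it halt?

s0 --2--> s1
s1 --2--> s3
s3 --0--> s4
s4 --1--> s2
s2 --1--> s4
s4 --1--> s2
s2 --0--> s2
s2 --1--> s4
s4 --0--> s1
s1 --2--> s3
s3 --0--> s4
s4 --1--> s2
s2 --1--> s4
s4 --0--> s1

s1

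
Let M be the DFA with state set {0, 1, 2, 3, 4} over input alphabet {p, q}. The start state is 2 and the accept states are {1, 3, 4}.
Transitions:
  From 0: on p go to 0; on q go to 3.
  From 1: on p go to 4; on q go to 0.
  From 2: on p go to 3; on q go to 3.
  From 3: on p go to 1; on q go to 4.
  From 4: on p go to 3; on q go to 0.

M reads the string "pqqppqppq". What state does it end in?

0

2 --p--> 3
3 --q--> 4
4 --q--> 0
0 --p--> 0
0 --p--> 0
0 --q--> 3
3 --p--> 1
1 --p--> 4
4 --q--> 0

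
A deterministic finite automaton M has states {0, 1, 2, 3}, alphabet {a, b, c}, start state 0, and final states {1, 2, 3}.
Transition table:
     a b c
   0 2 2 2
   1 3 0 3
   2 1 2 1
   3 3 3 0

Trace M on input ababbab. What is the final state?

0 --a--> 2
2 --b--> 2
2 --a--> 1
1 --b--> 0
0 --b--> 2
2 --a--> 1
1 --b--> 0

0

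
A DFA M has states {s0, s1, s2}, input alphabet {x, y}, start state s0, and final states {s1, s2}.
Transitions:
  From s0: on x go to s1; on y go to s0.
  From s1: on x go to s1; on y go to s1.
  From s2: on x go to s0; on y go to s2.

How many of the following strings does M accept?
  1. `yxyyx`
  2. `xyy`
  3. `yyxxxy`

`yxyyx`: accepted
`xyy`: accepted
`yyxxxy`: accepted

3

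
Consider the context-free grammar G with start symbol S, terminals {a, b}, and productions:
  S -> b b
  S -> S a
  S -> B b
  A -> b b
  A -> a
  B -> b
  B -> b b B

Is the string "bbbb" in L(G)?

S ⇒ Bb ⇒ bbBb ⇒ bbbb

yes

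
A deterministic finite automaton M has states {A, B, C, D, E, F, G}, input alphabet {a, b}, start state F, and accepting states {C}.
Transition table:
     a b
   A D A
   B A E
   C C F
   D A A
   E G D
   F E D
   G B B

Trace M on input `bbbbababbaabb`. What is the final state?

F --b--> D
D --b--> A
A --b--> A
A --b--> A
A --a--> D
D --b--> A
A --a--> D
D --b--> A
A --b--> A
A --a--> D
D --a--> A
A --b--> A
A --b--> A

A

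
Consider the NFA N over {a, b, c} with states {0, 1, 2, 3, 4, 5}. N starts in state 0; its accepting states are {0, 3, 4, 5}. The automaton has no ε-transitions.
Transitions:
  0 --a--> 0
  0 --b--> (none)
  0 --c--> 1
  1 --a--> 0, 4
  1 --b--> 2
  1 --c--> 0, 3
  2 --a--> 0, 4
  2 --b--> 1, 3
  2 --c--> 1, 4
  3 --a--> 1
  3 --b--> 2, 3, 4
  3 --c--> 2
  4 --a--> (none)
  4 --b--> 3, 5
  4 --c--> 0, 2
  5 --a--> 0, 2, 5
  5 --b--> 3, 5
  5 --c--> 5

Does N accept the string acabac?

Start: {0}
read a: {0}
read c: {1}
read a: {0, 4}
read b: {3, 5}
read a: {0, 1, 2, 5}
read c: {0, 1, 3, 4, 5}
Reachable ∩ accepting = {0, 3, 4, 5} — nonempty.

accepted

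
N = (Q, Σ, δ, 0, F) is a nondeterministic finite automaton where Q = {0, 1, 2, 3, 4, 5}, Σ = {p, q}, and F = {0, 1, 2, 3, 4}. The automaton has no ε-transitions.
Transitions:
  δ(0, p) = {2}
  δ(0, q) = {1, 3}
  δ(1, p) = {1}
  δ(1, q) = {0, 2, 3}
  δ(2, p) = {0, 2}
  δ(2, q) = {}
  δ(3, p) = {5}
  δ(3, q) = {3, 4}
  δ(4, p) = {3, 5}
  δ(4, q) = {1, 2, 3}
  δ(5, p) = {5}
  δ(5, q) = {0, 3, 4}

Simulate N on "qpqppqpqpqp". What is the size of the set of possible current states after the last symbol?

Start: {0}
read q: {1, 3}
read p: {1, 5}
read q: {0, 2, 3, 4}
read p: {0, 2, 3, 5}
read p: {0, 2, 5}
read q: {0, 1, 3, 4}
read p: {1, 2, 3, 5}
read q: {0, 2, 3, 4}
read p: {0, 2, 3, 5}
read q: {0, 1, 3, 4}
read p: {1, 2, 3, 5}
Final reachable set {1, 2, 3, 5} has 4 states.

4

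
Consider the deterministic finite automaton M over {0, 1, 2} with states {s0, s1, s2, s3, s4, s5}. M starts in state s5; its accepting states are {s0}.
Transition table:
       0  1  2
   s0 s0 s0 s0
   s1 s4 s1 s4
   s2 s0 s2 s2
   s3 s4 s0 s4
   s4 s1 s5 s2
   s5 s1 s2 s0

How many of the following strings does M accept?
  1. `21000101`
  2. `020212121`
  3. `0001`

`21000101`: accepted
`020212121`: accepted
`0001`: rejected

2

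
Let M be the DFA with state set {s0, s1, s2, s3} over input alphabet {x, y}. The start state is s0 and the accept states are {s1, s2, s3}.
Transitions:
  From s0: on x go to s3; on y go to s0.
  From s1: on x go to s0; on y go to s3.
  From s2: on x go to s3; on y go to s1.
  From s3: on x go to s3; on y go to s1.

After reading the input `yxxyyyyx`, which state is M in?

s3

s0 --y--> s0
s0 --x--> s3
s3 --x--> s3
s3 --y--> s1
s1 --y--> s3
s3 --y--> s1
s1 --y--> s3
s3 --x--> s3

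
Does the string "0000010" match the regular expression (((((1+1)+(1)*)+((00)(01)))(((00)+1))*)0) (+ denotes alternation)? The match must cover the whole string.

no

No split of 0000010 into u·v has ((((1+1)+(1)*)+((00)(01)))(((00)+1))*) matching u and 0 matching v.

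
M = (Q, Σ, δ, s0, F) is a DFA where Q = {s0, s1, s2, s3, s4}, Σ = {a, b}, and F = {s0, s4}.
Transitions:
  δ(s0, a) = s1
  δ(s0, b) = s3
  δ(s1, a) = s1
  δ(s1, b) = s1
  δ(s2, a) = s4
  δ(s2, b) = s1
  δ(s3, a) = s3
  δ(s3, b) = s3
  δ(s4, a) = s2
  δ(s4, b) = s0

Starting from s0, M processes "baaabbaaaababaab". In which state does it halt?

s3

s0 --b--> s3
s3 --a--> s3
s3 --a--> s3
s3 --a--> s3
s3 --b--> s3
s3 --b--> s3
s3 --a--> s3
s3 --a--> s3
s3 --a--> s3
s3 --a--> s3
s3 --b--> s3
s3 --a--> s3
s3 --b--> s3
s3 --a--> s3
s3 --a--> s3
s3 --b--> s3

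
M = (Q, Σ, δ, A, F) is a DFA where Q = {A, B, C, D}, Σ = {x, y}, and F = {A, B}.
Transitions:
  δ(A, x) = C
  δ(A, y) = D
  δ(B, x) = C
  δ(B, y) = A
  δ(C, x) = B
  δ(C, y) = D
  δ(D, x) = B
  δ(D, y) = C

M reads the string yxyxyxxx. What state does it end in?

A --y--> D
D --x--> B
B --y--> A
A --x--> C
C --y--> D
D --x--> B
B --x--> C
C --x--> B

B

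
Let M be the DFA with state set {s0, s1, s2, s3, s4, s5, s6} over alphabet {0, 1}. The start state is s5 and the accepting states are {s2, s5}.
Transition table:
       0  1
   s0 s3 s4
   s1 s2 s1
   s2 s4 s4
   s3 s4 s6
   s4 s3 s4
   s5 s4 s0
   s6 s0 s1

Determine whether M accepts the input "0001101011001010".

s5 --0--> s4
s4 --0--> s3
s3 --0--> s4
s4 --1--> s4
s4 --1--> s4
s4 --0--> s3
s3 --1--> s6
s6 --0--> s0
s0 --1--> s4
s4 --1--> s4
s4 --0--> s3
s3 --0--> s4
s4 --1--> s4
s4 --0--> s3
s3 --1--> s6
s6 --0--> s0
End in state s0, which is not an accepting state.

rejected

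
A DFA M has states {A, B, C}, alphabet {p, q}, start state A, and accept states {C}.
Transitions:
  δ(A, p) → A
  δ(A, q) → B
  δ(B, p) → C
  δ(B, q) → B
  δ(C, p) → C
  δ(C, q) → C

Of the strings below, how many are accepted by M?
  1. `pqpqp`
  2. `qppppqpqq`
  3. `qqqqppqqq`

`pqpqp`: accepted
`qppppqpqq`: accepted
`qqqqppqqq`: accepted

3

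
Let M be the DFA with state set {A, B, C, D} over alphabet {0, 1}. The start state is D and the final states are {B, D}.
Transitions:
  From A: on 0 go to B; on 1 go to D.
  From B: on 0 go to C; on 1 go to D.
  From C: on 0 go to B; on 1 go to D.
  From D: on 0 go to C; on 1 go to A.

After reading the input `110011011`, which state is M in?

D --1--> A
A --1--> D
D --0--> C
C --0--> B
B --1--> D
D --1--> A
A --0--> B
B --1--> D
D --1--> A

A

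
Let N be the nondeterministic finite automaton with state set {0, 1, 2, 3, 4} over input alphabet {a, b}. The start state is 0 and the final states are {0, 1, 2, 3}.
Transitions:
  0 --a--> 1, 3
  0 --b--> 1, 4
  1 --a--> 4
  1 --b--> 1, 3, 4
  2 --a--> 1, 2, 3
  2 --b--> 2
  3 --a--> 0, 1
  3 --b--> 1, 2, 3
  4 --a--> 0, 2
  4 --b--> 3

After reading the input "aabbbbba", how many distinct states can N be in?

5

Start: {0}
read a: {1, 3}
read a: {0, 1, 4}
read b: {1, 3, 4}
read b: {1, 2, 3, 4}
read b: {1, 2, 3, 4}
read b: {1, 2, 3, 4}
read b: {1, 2, 3, 4}
read a: {0, 1, 2, 3, 4}
Final reachable set {0, 1, 2, 3, 4} has 5 states.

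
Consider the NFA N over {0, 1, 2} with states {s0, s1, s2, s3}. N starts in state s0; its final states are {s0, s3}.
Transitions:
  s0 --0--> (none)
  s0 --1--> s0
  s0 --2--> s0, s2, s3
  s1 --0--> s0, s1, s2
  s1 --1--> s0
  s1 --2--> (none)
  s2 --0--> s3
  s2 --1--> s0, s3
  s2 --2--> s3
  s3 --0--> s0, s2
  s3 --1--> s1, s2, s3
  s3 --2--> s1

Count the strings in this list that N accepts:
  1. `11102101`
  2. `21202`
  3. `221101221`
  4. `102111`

`11102101`: rejected
`21202`: accepted
`221101221`: accepted
`102111`: rejected

2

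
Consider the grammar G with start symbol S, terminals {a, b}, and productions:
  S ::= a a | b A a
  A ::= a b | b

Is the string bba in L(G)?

yes

S ⇒ bAa ⇒ bba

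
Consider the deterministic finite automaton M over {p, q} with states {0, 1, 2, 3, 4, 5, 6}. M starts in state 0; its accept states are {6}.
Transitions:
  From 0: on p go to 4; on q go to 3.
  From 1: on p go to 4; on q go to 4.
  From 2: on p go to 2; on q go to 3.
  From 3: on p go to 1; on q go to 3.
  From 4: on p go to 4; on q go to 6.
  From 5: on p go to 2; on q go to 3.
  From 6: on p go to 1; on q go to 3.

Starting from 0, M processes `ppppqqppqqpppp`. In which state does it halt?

0 --p--> 4
4 --p--> 4
4 --p--> 4
4 --p--> 4
4 --q--> 6
6 --q--> 3
3 --p--> 1
1 --p--> 4
4 --q--> 6
6 --q--> 3
3 --p--> 1
1 --p--> 4
4 --p--> 4
4 --p--> 4

4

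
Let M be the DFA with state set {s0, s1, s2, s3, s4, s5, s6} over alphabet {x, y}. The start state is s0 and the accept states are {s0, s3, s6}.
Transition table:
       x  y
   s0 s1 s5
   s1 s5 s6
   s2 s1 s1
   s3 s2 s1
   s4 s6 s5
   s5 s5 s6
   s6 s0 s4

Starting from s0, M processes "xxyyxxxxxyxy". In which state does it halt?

s0 --x--> s1
s1 --x--> s5
s5 --y--> s6
s6 --y--> s4
s4 --x--> s6
s6 --x--> s0
s0 --x--> s1
s1 --x--> s5
s5 --x--> s5
s5 --y--> s6
s6 --x--> s0
s0 --y--> s5

s5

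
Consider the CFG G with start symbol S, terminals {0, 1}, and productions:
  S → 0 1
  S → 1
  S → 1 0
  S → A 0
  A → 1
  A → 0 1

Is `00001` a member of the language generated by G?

no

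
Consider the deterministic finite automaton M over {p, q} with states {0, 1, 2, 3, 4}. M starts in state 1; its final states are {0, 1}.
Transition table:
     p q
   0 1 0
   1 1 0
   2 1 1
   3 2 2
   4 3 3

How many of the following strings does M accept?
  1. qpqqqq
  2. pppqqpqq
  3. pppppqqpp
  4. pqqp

qpqqqq: accepted
pppqqpqq: accepted
pppppqqpp: accepted
pqqp: accepted

4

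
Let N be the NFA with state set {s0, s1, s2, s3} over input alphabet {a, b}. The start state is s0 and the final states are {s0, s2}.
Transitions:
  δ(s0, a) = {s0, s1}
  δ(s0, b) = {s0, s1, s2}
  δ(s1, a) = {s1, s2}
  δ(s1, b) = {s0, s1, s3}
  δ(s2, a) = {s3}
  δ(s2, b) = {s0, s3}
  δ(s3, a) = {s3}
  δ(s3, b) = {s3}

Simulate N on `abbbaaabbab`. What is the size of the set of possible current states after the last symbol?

4

Start: {s0}
read a: {s0, s1}
read b: {s0, s1, s2, s3}
read b: {s0, s1, s2, s3}
read b: {s0, s1, s2, s3}
read a: {s0, s1, s2, s3}
read a: {s0, s1, s2, s3}
read a: {s0, s1, s2, s3}
read b: {s0, s1, s2, s3}
read b: {s0, s1, s2, s3}
read a: {s0, s1, s2, s3}
read b: {s0, s1, s2, s3}
Final reachable set {s0, s1, s2, s3} has 4 states.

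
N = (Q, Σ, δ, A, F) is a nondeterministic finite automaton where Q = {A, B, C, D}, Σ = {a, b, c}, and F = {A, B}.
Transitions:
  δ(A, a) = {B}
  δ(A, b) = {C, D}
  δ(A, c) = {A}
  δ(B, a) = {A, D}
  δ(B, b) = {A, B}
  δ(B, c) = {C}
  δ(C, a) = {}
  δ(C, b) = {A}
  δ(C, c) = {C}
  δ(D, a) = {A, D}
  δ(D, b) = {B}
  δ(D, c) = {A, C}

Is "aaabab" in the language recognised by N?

accepted

Start: {A}
read a: {B}
read a: {A, D}
read a: {A, B, D}
read b: {A, B, C, D}
read a: {A, B, D}
read b: {A, B, C, D}
Reachable ∩ accepting = {A, B} — nonempty.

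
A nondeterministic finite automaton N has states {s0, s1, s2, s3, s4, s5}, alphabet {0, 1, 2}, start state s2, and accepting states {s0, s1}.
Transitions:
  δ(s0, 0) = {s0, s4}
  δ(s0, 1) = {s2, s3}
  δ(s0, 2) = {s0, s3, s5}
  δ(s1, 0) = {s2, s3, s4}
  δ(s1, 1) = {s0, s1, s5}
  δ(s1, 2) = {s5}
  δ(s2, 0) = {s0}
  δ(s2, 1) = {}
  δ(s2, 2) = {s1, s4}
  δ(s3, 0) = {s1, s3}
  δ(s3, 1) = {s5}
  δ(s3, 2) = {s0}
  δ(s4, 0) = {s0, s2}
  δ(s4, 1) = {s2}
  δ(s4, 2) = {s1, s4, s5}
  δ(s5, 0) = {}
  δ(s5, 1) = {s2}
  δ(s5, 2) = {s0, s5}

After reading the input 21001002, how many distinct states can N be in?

Start: {s2}
read 2: {s1, s4}
read 1: {s0, s1, s2, s5}
read 0: {s0, s2, s3, s4}
read 0: {s0, s1, s2, s3, s4}
read 1: {s0, s1, s2, s3, s5}
read 0: {s0, s1, s2, s3, s4}
read 0: {s0, s1, s2, s3, s4}
read 2: {s0, s1, s3, s4, s5}
Final reachable set {s0, s1, s3, s4, s5} has 5 states.

5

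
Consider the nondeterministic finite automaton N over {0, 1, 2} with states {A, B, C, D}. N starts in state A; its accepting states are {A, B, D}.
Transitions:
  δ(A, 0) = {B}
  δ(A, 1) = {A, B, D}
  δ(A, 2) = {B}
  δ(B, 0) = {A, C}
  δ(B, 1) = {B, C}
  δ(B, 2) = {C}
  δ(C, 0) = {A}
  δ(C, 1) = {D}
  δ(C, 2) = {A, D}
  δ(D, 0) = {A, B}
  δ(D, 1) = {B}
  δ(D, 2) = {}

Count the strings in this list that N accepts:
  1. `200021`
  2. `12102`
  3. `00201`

`200021`: accepted
`12102`: accepted
`00201`: accepted

3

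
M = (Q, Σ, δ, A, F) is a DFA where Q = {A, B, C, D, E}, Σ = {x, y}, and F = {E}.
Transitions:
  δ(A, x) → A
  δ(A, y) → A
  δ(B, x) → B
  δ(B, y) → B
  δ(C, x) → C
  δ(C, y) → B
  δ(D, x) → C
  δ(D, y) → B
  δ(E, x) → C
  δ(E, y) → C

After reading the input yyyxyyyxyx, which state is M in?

A --y--> A
A --y--> A
A --y--> A
A --x--> A
A --y--> A
A --y--> A
A --y--> A
A --x--> A
A --y--> A
A --x--> A

A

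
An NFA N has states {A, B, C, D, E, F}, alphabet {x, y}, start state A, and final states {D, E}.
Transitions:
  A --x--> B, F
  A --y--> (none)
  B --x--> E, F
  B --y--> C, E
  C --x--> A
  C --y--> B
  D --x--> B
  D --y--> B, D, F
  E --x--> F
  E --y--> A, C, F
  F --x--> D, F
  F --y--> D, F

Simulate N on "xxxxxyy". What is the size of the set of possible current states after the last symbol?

6

Start: {A}
read x: {B, F}
read x: {D, E, F}
read x: {B, D, F}
read x: {B, D, E, F}
read x: {B, D, E, F}
read y: {A, B, C, D, E, F}
read y: {A, B, C, D, E, F}
Final reachable set {A, B, C, D, E, F} has 6 states.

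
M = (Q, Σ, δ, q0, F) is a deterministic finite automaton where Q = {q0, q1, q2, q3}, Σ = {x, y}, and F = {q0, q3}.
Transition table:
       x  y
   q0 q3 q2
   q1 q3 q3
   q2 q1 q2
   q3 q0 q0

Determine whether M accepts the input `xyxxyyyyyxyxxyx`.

q0 --x--> q3
q3 --y--> q0
q0 --x--> q3
q3 --x--> q0
q0 --y--> q2
q2 --y--> q2
q2 --y--> q2
q2 --y--> q2
q2 --y--> q2
q2 --x--> q1
q1 --y--> q3
q3 --x--> q0
q0 --x--> q3
q3 --y--> q0
q0 --x--> q3
End in state q3, which is an accepting state.

accepted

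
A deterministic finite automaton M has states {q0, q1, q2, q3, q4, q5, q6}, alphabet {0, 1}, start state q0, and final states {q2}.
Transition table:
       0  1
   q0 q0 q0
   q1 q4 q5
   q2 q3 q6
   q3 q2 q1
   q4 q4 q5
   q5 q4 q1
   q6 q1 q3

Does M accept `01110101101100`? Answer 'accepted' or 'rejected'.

rejected

q0 --0--> q0
q0 --1--> q0
q0 --1--> q0
q0 --1--> q0
q0 --0--> q0
q0 --1--> q0
q0 --0--> q0
q0 --1--> q0
q0 --1--> q0
q0 --0--> q0
q0 --1--> q0
q0 --1--> q0
q0 --0--> q0
q0 --0--> q0
End in state q0, which is not an accepting state.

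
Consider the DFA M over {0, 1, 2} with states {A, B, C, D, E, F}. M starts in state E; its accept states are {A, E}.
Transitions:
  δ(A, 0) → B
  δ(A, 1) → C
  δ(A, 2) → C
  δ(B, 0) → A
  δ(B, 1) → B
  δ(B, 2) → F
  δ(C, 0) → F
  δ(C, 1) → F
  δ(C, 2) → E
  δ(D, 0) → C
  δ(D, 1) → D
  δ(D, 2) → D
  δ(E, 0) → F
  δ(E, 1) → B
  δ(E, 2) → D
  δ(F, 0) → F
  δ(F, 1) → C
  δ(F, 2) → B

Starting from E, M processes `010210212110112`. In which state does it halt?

B

E --0--> F
F --1--> C
C --0--> F
F --2--> B
B --1--> B
B --0--> A
A --2--> C
C --1--> F
F --2--> B
B --1--> B
B --1--> B
B --0--> A
A --1--> C
C --1--> F
F --2--> B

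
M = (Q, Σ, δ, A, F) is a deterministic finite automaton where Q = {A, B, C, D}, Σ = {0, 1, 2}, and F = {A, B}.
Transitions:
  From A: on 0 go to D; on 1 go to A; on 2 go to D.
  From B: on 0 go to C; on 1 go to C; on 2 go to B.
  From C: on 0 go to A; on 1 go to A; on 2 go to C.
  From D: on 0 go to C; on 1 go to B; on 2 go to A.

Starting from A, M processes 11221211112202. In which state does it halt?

A

A --1--> A
A --1--> A
A --2--> D
D --2--> A
A --1--> A
A --2--> D
D --1--> B
B --1--> C
C --1--> A
A --1--> A
A --2--> D
D --2--> A
A --0--> D
D --2--> A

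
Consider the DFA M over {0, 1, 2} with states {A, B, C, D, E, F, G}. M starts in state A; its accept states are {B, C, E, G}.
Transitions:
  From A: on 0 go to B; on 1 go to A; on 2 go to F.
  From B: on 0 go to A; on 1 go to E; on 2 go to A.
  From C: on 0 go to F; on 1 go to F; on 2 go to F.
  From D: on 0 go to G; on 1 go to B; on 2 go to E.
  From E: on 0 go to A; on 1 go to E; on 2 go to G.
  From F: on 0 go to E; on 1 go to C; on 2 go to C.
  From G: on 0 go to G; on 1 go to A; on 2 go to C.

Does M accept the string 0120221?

accepted

A --0--> B
B --1--> E
E --2--> G
G --0--> G
G --2--> C
C --2--> F
F --1--> C
End in state C, which is an accepting state.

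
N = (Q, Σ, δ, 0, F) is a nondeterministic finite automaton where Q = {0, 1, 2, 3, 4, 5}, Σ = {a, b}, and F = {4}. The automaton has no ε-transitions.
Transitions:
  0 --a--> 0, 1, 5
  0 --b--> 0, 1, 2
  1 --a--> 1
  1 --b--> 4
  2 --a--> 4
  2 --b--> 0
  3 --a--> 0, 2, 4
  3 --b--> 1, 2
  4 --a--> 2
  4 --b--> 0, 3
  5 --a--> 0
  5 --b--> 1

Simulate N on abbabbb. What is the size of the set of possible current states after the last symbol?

5

Start: {0}
read a: {0, 1, 5}
read b: {0, 1, 2, 4}
read b: {0, 1, 2, 3, 4}
read a: {0, 1, 2, 4, 5}
read b: {0, 1, 2, 3, 4}
read b: {0, 1, 2, 3, 4}
read b: {0, 1, 2, 3, 4}
Final reachable set {0, 1, 2, 3, 4} has 5 states.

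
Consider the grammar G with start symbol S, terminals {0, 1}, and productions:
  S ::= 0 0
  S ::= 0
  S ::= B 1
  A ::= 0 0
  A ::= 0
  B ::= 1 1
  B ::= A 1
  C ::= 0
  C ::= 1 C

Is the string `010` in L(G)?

no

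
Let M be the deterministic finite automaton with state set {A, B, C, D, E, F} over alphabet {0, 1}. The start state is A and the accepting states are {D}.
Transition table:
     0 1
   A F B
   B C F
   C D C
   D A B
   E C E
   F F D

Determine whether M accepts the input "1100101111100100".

rejected

A --1--> B
B --1--> F
F --0--> F
F --0--> F
F --1--> D
D --0--> A
A --1--> B
B --1--> F
F --1--> D
D --1--> B
B --1--> F
F --0--> F
F --0--> F
F --1--> D
D --0--> A
A --0--> F
End in state F, which is not an accepting state.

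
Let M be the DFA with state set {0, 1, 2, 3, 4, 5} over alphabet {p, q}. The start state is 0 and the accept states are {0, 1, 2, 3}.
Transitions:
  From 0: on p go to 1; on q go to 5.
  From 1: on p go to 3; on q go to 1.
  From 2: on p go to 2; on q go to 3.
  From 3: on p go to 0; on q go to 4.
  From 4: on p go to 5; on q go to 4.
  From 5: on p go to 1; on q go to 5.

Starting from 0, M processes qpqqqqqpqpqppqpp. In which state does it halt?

0 --q--> 5
5 --p--> 1
1 --q--> 1
1 --q--> 1
1 --q--> 1
1 --q--> 1
1 --q--> 1
1 --p--> 3
3 --q--> 4
4 --p--> 5
5 --q--> 5
5 --p--> 1
1 --p--> 3
3 --q--> 4
4 --p--> 5
5 --p--> 1

1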